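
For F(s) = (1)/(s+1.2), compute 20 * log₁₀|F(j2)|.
Substitute s = j*2: F(j2) = 0.220588 - 0.367647j.
|F(j2)| = sqrt(Re² + Im²) = 0.4287.
20*log₁₀(0.4287) = -7.36 dB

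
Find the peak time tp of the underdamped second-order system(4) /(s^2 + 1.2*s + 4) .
Standard form: ωn²/(s²+2ζωn·s+ωn²) → ωn = 2, ζ = 0.3.
ωd = ωn·√(1-ζ²) = 2·√(1-0.3²) = 1.908.
tp = π/ωd = π/1.908 = 1.647 s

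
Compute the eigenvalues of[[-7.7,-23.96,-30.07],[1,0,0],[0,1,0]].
Eigenvalues solve det(λI - A) = 0.
Characteristic polynomial: λ^3 + 7.7*λ^2 + 23.96*λ + 30.07 = 0.
Factor: (λ + 3.1)(λ^2 + 4.6*λ + 9.7) = 0.
Roots: -2.3 + 2.1j, -2.3 - 2.1j, -3.1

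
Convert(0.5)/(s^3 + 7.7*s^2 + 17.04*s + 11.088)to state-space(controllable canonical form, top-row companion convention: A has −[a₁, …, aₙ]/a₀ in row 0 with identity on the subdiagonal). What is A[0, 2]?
Reachable canonical form for den = s^3 + 7.7*s^2 + 17.04*s + 11.088: top row of A = -[a₁,a₂,...,aₙ]/a₀, ones on the subdiagonal, zeros elsewhere.
A = [[-7.7, -17.04, -11.088], [1, 0, 0], [0, 1, 0]].
A[0,2] = -11.088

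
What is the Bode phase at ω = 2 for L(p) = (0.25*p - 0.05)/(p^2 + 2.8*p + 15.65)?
Substitute p = j*2: L(j2) = 0.0132719 + 0.0365388j.
∠L(j2) = atan2(Im, Re) = atan2(0.0365388, 0.0132719) = 70.04°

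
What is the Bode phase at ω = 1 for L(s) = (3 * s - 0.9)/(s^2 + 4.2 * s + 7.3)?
Substitute s = j*1: L(j1) = 0.120879 + 0.395604j.
∠L(j1) = atan2(Im, Re) = atan2(0.395604, 0.120879) = 73.01°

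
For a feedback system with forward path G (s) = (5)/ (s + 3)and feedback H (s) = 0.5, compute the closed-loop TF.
Closed-loop T = G/(1+GH).
Numerator: G_num * H_den = 5.
Denominator: G_den * H_den + G_num * H_num = (s + 3) + (2.5) = s + 5.5.
T(s) = (5)/(s + 5.5)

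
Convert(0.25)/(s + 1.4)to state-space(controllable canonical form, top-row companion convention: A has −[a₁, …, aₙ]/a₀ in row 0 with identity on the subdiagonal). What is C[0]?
Reachable canonical form: C = numerator coefficients (right-aligned, zero-padded to length n).
num = 0.25, C = [[0.25]].
C[0] = 0.25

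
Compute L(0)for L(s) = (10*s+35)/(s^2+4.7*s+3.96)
DC gain = L(0) = num(0)/den(0) = 35/3.96 = 8.838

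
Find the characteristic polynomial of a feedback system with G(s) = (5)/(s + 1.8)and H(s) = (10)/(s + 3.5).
Characteristic poly = G_den * H_den + G_num * H_num = (s^2 + 5.3*s + 6.3) + (50) = s^2 + 5.3*s + 56.3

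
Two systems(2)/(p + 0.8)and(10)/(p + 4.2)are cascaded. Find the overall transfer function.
Series: H = H₁ · H₂ = (n₁·n₂)/(d₁·d₂).
Num: n₁·n₂ = 20. Den: d₁·d₂ = p^2 + 5*p + 3.36.
H(p) = (20)/(p^2 + 5*p + 3.36)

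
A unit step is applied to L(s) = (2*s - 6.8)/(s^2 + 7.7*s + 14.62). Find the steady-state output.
FVT: lim_{t→∞} y(t) = lim_{s→0} s*Y(s) where Y(s) = L(s)/s.
= lim_{s→0} L(s) = L(0) = num(0)/den(0) = -6.8/14.62 = -0.4651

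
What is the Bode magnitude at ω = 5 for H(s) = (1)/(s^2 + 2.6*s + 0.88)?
Substitute s = j*5: H(j5) = -0.0321268 - 0.0173155j.
|H(j5)| = sqrt(Re² + Im²) = 0.0365.
20*log₁₀(0.0365) = -28.76 dB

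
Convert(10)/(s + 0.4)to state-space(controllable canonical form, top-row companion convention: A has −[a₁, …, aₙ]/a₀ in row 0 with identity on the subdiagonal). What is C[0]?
Reachable canonical form: C = numerator coefficients (right-aligned, zero-padded to length n).
num = 10, C = [[10]].
C[0] = 10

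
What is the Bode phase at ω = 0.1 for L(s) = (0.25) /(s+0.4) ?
Substitute s = j*0.1: L(j0.1) = 0.588235 - 0.147059j.
∠L(j0.1) = atan2(Im, Re) = atan2(-0.147059, 0.588235) = -14.04°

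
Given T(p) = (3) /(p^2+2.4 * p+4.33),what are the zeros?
Numerator is a nonzero constant (3) → Zeros: none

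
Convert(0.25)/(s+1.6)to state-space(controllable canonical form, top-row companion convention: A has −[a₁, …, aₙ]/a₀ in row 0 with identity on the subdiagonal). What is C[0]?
Reachable canonical form: C = numerator coefficients (right-aligned, zero-padded to length n).
num = 0.25, C = [[0.25]].
C[0] = 0.25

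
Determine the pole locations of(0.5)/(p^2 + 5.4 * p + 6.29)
Set denominator = 0: p^2 + 5.4*p + 6.29 = (p + 1.7)(p + 3.7) = 0 → Poles: -1.7, -3.7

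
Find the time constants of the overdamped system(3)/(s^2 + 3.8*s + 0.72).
Overdamped: real poles at -3.6, -0.2. τ = -1/pole → τ₁ = 0.2778, τ₂ = 5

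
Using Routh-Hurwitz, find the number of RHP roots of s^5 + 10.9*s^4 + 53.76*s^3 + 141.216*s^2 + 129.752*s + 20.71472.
Routh array:
s^5: [1, 53.76, 129.752]; s^4: [10.9, 141.216, 20.71472]; s^3: [40.8044, 127.852]; s^2: [107.063, 20.71472]; s^1: [119.957]; s^0: [20.71472]
First column: [1, 10.9, 40.8044, 107.063, 119.957, 20.71472]. Sign changes = RHP roots = 0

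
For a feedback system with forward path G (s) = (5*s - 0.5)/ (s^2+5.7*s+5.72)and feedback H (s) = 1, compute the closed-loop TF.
Closed-loop T = G/(1+GH).
Numerator: G_num * H_den = 5*s - 0.5.
Denominator: G_den * H_den + G_num * H_num = (s^2 + 5.7*s + 5.72) + (5*s - 0.5) = s^2 + 10.7*s + 5.22.
T(s) = (5*s - 0.5)/(s^2 + 10.7*s + 5.22)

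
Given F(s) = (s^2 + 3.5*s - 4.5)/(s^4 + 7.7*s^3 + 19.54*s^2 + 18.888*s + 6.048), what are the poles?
Set denominator = 0: s^4 + 7.7*s^3 + 19.54*s^2 + 18.888*s + 6.048 = (s + 1)(s + 2.4)(s + 3.6)(s + 0.7) = 0 → Poles: -0.7, -1, -2.4, -3.6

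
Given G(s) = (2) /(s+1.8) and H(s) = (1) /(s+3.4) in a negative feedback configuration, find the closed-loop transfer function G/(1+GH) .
Closed-loop T = G/(1+GH).
Numerator: G_num * H_den = 2*s + 6.8.
Denominator: G_den * H_den + G_num * H_num = (s^2 + 5.2*s + 6.12) + (2) = s^2 + 5.2*s + 8.12.
T(s) = (2*s + 6.8)/(s^2 + 5.2*s + 8.12)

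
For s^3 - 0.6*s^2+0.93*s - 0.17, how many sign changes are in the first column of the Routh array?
Routh array:
s^3: [1, 0.93]; s^2: [-0.6, -0.17]; s^1: [0.646667]; s^0: [-0.17]
First column: [1, -0.6, 0.646667, -0.17]. Sign changes = 3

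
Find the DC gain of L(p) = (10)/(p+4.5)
DC gain = L(0) = num(0)/den(0) = 10/4.5 = 2.222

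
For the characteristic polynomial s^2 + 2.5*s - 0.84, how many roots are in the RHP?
s^2 + 2.5*s - 0.84 = (s - 0.3)(s + 2.8). Poles: -2.8, 0.3. RHP poles (Re>0): 1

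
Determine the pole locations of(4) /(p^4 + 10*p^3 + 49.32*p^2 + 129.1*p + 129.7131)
Set denominator = 0: p^4 + 10*p^3 + 49.32*p^2 + 129.1*p + 129.7131 = (p + 2.3)(p + 3.3)(p^2 + 4.4*p + 17.09) = 0 → Poles: -2.2 + 3.5j, -2.2 - 3.5j, -2.3, -3.3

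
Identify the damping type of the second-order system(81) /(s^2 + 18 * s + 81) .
Standard form: ωn²/(s²+2ζωn·s+ωn²) gives ωn=9, ζ=1.
Critically damped (ζ = 1)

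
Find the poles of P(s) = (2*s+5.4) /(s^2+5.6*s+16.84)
Set denominator = 0: s^2 + 5.6*s + 16.84 = 0 → Poles: -2.8 + 3j, -2.8 - 3j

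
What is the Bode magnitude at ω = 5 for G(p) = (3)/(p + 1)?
Substitute p = j*5: G(j5) = 0.115385 - 0.576923j.
|G(j5)| = sqrt(Re² + Im²) = 0.5883.
20*log₁₀(0.5883) = -4.61 dB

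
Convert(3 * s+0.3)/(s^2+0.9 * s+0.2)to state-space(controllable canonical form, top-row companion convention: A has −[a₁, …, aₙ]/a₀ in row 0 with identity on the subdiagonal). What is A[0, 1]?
Reachable canonical form for den = s^2 + 0.9*s + 0.2: top row of A = -[a₁,a₂,...,aₙ]/a₀, ones on the subdiagonal, zeros elsewhere.
A = [[-0.9, -0.2], [1, 0]].
A[0,1] = -0.2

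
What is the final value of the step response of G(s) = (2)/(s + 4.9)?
FVT: lim_{t→∞} y(t) = lim_{s→0} s*Y(s) where Y(s) = G(s)/s.
= lim_{s→0} G(s) = G(0) = num(0)/den(0) = 2/4.9 = 0.4082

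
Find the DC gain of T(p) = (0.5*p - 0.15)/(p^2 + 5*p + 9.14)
DC gain = T(0) = num(0)/den(0) = -0.15/9.14 = -0.01641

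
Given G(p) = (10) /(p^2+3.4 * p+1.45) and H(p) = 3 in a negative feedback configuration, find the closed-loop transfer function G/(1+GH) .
Closed-loop T = G/(1+GH).
Numerator: G_num * H_den = 10.
Denominator: G_den * H_den + G_num * H_num = (p^2 + 3.4*p + 1.45) + (30) = p^2 + 3.4*p + 31.45.
T(p) = (10)/(p^2 + 3.4*p + 31.45)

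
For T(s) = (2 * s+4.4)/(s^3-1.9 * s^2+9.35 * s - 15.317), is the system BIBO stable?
Denominator: s^3 - 1.9*s^2 + 9.35*s - 15.317 = (s - 1.7)(s^2 - 0.2*s + 9.01). Poles: 0.1 + 3j, 0.1 - 3j, 1.7. All Re(p)<0: No (unstable)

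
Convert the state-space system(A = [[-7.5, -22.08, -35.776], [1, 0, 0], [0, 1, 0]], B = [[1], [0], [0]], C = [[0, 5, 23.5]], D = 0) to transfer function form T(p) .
T(p) = C(pI - A)⁻¹B + D.
Characteristic polynomial det(pI - A) = p^3 + 7.5*p^2 + 22.08*p + 35.776.
Numerator from C·adj(pI-A)·B + D·det(pI-A) = 5*p + 23.5.
T(p) = (5*p + 23.5)/(p^3 + 7.5*p^2 + 22.08*p + 35.776)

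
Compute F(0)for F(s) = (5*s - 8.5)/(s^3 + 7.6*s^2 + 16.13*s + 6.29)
DC gain = F(0) = num(0)/den(0) = -8.5/6.29 = -1.351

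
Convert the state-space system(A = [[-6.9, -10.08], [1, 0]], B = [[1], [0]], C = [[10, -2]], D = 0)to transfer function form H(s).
H(s) = C(sI - A)⁻¹B + D.
Characteristic polynomial det(sI - A) = s^2 + 6.9*s + 10.08.
Numerator from C·adj(sI-A)·B + D·det(sI-A) = 10*s - 2.
H(s) = (10*s - 2)/(s^2 + 6.9*s + 10.08)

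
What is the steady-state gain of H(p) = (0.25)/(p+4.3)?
DC gain = H(0) = num(0)/den(0) = 0.25/4.3 = 0.05814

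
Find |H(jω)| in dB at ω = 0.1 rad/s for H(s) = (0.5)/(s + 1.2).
Substitute s = j*0.1: H(j0.1) = 0.413793 - 0.0344828j.
|H(j0.1)| = sqrt(Re² + Im²) = 0.4152.
20*log₁₀(0.4152) = -7.63 dB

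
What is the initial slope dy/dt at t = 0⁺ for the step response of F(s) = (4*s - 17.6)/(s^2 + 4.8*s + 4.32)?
IVT: y'(0⁺) = lim_{s→∞} s²·Y(s) = lim_{s→∞} s·F(s).
deg(num) = 1, deg(den) = 2, relative degree = 1, so s·F(s) → (leading num)/(leading den) = 4/1 = 4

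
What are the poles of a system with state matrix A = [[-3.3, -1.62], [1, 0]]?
Eigenvalues solve det(λI - A) = 0.
Characteristic polynomial: λ^2 + 3.3*λ + 1.62 = 0.
Factor: (λ + 2.7)(λ + 0.6) = 0.
Roots: -0.6, -2.7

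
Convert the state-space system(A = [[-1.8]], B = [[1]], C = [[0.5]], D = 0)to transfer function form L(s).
L(s) = C(sI - A)⁻¹B + D.
Characteristic polynomial det(sI - A) = s + 1.8.
Numerator from C·adj(sI-A)·B + D·det(sI-A) = 0.5.
L(s) = (0.5)/(s + 1.8)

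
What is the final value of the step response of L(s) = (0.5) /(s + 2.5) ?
FVT: lim_{t→∞} y(t) = lim_{s→0} s*Y(s) where Y(s) = L(s)/s.
= lim_{s→0} L(s) = L(0) = num(0)/den(0) = 0.5/2.5 = 0.2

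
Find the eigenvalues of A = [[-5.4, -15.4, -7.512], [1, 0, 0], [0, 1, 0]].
Eigenvalues solve det(λI - A) = 0.
Characteristic polynomial: λ^3 + 5.4*λ^2 + 15.4*λ + 7.512 = 0.
Factor: (λ + 0.6)(λ^2 + 4.8*λ + 12.52) = 0.
Roots: -0.6, -2.4 + 2.6j, -2.4 - 2.6j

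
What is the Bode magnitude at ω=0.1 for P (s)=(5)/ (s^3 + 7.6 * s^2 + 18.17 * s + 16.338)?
Substitute s = j*0.1: P(j0.1) = 0.303678 - 0.0339122j.
|P(j0.1)| = sqrt(Re² + Im²) = 0.3056.
20*log₁₀(0.3056) = -10.30 dB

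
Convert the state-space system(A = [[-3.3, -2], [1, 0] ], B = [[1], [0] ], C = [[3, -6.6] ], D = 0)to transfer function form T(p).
T(p) = C(pI - A)⁻¹B + D.
Characteristic polynomial det(pI - A) = p^2 + 3.3*p + 2.
Numerator from C·adj(pI-A)·B + D·det(pI-A) = 3*p - 6.6.
T(p) = (3*p - 6.6)/(p^2 + 3.3*p + 2)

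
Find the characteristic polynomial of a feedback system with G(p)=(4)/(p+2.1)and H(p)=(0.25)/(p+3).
Characteristic poly = G_den * H_den + G_num * H_num = (p^2 + 5.1*p + 6.3) + (1) = p^2 + 5.1*p + 7.3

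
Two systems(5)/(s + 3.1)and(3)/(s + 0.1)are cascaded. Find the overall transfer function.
Series: H = H₁ · H₂ = (n₁·n₂)/(d₁·d₂).
Num: n₁·n₂ = 15. Den: d₁·d₂ = s^2 + 3.2*s + 0.31.
H(s) = (15)/(s^2 + 3.2*s + 0.31)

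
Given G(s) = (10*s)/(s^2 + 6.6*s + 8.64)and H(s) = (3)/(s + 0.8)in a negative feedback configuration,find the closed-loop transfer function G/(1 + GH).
Closed-loop T = G/(1+GH).
Numerator: G_num * H_den = 10*s^2 + 8*s.
Denominator: G_den * H_den + G_num * H_num = (s^3 + 7.4*s^2 + 13.92*s + 6.912) + (30*s) = s^3 + 7.4*s^2 + 43.92*s + 6.912.
T(s) = (10*s^2 + 8*s)/(s^3 + 7.4*s^2 + 43.92*s + 6.912)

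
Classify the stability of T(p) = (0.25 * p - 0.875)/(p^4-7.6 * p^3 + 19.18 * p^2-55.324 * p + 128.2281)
Denominator: p^4 - 7.6*p^3 + 19.18*p^2 - 55.324*p + 128.2281 = (p - 3.3)(p - 4.9)(p^2 + 0.6*p + 7.93). Poles: -0.3 + 2.8j, -0.3 - 2.8j, 3.3, 4.9. Unstable (2 pole(s) in RHP)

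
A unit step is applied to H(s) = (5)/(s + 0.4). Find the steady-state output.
FVT: lim_{t→∞} y(t) = lim_{s→0} s*Y(s) where Y(s) = H(s)/s.
= lim_{s→0} H(s) = H(0) = num(0)/den(0) = 5/0.4 = 12.5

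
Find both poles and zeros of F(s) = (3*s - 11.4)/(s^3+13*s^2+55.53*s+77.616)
Set denominator = 0: s^3 + 13*s^2 + 55.53*s + 77.616 = (s + 4.8)(s + 4.9)(s + 3.3) = 0 → Poles: -3.3, -4.8, -4.9
Set numerator = 0: 3*s - 11.4 = 0 → Zeros: 3.8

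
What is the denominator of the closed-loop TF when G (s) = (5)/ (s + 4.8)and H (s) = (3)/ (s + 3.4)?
Characteristic poly = G_den * H_den + G_num * H_num = (s^2 + 8.2*s + 16.32) + (15) = s^2 + 8.2*s + 31.32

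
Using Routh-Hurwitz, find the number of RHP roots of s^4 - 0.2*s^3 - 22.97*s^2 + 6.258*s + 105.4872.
Routh array:
s^4: [1, -22.97, 105.4872]; s^3: [-0.2, 6.258]; s^2: [8.32, 105.4872]; s^1: [8.79375]; s^0: [105.4872]
First column: [1, -0.2, 8.32, 8.79375, 105.4872]. Sign changes = RHP roots = 2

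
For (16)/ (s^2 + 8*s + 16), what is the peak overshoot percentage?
Standard form: ωn²/(s²+2ζωn·s+ωn²) → ωn = 4, ζ = 1.
ζ ≥ 1, so the response is non-oscillatory: peak overshoot = 0%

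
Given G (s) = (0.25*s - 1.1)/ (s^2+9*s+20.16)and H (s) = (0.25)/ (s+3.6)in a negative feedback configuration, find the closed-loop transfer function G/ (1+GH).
Closed-loop T = G/(1+GH).
Numerator: G_num * H_den = 0.25*s^2 - 0.2*s - 3.96.
Denominator: G_den * H_den + G_num * H_num = (s^3 + 12.6*s^2 + 52.56*s + 72.576) + (0.0625*s - 0.275) = s^3 + 12.6*s^2 + 52.6225*s + 72.301.
T(s) = (0.25*s^2 - 0.2*s - 3.96)/(s^3 + 12.6*s^2 + 52.6225*s + 72.301)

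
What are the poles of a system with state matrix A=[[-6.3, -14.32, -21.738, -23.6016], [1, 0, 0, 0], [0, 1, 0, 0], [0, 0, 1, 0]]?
Eigenvalues solve det(λI - A) = 0.
Characteristic polynomial: λ^4 + 6.3*λ^3 + 14.32*λ^2 + 21.738*λ + 23.6016 = 0.
Factor: (λ + 3.3)(λ + 2.4)(λ^2 + 0.6*λ + 2.98) = 0.
Roots: -0.3 + 1.7j, -0.3 - 1.7j, -2.4, -3.3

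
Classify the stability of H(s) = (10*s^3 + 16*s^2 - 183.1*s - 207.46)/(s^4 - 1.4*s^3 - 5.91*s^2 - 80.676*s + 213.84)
Denominator: s^4 - 1.4*s^3 - 5.91*s^2 - 80.676*s + 213.84 = (s - 2.4)(s - 4.4)(s^2 + 5.4*s + 20.25). Poles: -2.7 + 3.6j, -2.7 - 3.6j, 2.4, 4.4. Unstable (2 pole(s) in RHP)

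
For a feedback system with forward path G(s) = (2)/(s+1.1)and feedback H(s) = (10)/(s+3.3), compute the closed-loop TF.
Closed-loop T = G/(1+GH).
Numerator: G_num * H_den = 2*s + 6.6.
Denominator: G_den * H_den + G_num * H_num = (s^2 + 4.4*s + 3.63) + (20) = s^2 + 4.4*s + 23.63.
T(s) = (2*s + 6.6)/(s^2 + 4.4*s + 23.63)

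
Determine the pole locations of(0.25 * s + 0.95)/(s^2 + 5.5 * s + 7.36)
Set denominator = 0: s^2 + 5.5*s + 7.36 = (s + 3.2)(s + 2.3) = 0 → Poles: -2.3, -3.2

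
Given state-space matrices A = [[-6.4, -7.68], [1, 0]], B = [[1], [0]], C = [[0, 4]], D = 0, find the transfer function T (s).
T(s) = C(sI - A)⁻¹B + D.
Characteristic polynomial det(sI - A) = s^2 + 6.4*s + 7.68.
Numerator from C·adj(sI-A)·B + D·det(sI-A) = 4.
T(s) = (4)/(s^2 + 6.4*s + 7.68)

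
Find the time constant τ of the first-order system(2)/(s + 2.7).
First-order system: τ = -1/pole. Pole = -2.7. τ = -1/(-2.7) = 0.3704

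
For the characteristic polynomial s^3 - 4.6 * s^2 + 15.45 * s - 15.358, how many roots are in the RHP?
s^3 - 4.6*s^2 + 15.45*s - 15.358 = (s - 1.4)(s^2 - 3.2*s + 10.97). Poles: 1.4, 1.6 + 2.9j, 1.6 - 2.9j. RHP poles (Re>0): 3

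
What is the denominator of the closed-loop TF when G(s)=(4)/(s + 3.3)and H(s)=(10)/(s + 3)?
Characteristic poly = G_den * H_den + G_num * H_num = (s^2 + 6.3*s + 9.9) + (40) = s^2 + 6.3*s + 49.9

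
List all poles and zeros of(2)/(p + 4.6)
Set denominator = 0: p + 4.6 = 0 → Poles: -4.6
Numerator is a nonzero constant (2) → Zeros: none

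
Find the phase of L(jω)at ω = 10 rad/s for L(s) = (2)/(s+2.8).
Substitute s = j*10: L(j10) = 0.0519288 - 0.18546j.
∠L(j10) = atan2(Im, Re) = atan2(-0.18546, 0.0519288) = -74.36°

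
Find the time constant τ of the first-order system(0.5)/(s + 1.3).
First-order system: τ = -1/pole. Pole = -1.3. τ = -1/(-1.3) = 0.7692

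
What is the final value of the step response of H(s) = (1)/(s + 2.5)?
FVT: lim_{t→∞} y(t) = lim_{s→0} s*Y(s) where Y(s) = H(s)/s.
= lim_{s→0} H(s) = H(0) = num(0)/den(0) = 1/2.5 = 0.4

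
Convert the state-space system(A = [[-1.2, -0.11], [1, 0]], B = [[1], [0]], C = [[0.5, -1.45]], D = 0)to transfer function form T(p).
T(p) = C(pI - A)⁻¹B + D.
Characteristic polynomial det(pI - A) = p^2 + 1.2*p + 0.11.
Numerator from C·adj(pI-A)·B + D·det(pI-A) = 0.5*p - 1.45.
T(p) = (0.5*p - 1.45)/(p^2 + 1.2*p + 0.11)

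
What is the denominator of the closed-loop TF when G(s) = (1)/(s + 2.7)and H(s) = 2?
Characteristic poly = G_den * H_den + G_num * H_num = (s + 2.7) + (2) = s + 4.7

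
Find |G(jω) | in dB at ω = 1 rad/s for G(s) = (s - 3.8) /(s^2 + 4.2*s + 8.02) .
Substitute s = j*1: G(j1) = -0.335862 + 0.343393j.
|G(j1)| = sqrt(Re² + Im²) = 0.4803.
20*log₁₀(0.4803) = -6.37 dB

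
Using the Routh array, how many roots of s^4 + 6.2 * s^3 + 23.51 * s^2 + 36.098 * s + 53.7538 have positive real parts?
Routh array:
s^4: [1, 23.51, 53.7538]; s^3: [6.2, 36.098]; s^2: [17.6877, 53.7538]; s^1: [17.2559]; s^0: [53.7538]
First column: [1, 6.2, 17.6877, 17.2559, 53.7538]. Sign changes = RHP roots = 0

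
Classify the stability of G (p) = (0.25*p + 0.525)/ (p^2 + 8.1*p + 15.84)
Denominator: p^2 + 8.1*p + 15.84 = (p + 4.8)(p + 3.3). Poles: -3.3, -4.8. Stable (all poles in LHP)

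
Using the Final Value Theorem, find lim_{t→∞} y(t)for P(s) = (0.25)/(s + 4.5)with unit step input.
FVT: lim_{t→∞} y(t) = lim_{s→0} s*Y(s) where Y(s) = P(s)/s.
= lim_{s→0} P(s) = P(0) = num(0)/den(0) = 0.25/4.5 = 0.05556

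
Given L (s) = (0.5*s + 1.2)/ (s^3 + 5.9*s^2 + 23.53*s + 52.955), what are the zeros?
Set numerator = 0: 0.5*s + 1.2 = 0 → Zeros: -2.4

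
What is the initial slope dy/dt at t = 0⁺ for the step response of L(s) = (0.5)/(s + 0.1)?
IVT: y'(0⁺) = lim_{s→∞} s²·Y(s) = lim_{s→∞} s·L(s).
deg(num) = 0, deg(den) = 1, relative degree = 1, so s·L(s) → (leading num)/(leading den) = 0.5/1 = 0.5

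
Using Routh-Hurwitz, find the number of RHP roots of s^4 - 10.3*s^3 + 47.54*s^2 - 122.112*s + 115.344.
Routh array:
s^4: [1, 47.54, 115.344]; s^3: [-10.3, -122.112]; s^2: [35.6845, 115.344]; s^1: [-88.819]; s^0: [115.344]
First column: [1, -10.3, 35.6845, -88.819, 115.344]. Sign changes = RHP roots = 4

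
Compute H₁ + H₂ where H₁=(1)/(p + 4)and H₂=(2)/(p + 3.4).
Parallel: H = H₁ + H₂ = (n₁·d₂ + n₂·d₁)/(d₁·d₂).
n₁·d₂ = p + 3.4. n₂·d₁ = 2*p + 8. Sum = 3*p + 11.4. d₁·d₂ = p^2 + 7.4*p + 13.6.
H(p) = (3*p + 11.4)/(p^2 + 7.4*p + 13.6)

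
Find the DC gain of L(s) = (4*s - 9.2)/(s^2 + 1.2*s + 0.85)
DC gain = L(0) = num(0)/den(0) = -9.2/0.85 = -10.82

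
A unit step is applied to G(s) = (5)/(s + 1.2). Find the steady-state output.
FVT: lim_{t→∞} y(t) = lim_{s→0} s*Y(s) where Y(s) = G(s)/s.
= lim_{s→0} G(s) = G(0) = num(0)/den(0) = 5/1.2 = 4.167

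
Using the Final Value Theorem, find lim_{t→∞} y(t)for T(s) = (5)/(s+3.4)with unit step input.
FVT: lim_{t→∞} y(t) = lim_{s→0} s*Y(s) where Y(s) = T(s)/s.
= lim_{s→0} T(s) = T(0) = num(0)/den(0) = 5/3.4 = 1.471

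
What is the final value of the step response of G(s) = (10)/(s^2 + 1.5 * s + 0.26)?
FVT: lim_{t→∞} y(t) = lim_{s→0} s*Y(s) where Y(s) = G(s)/s.
= lim_{s→0} G(s) = G(0) = num(0)/den(0) = 10/0.26 = 38.46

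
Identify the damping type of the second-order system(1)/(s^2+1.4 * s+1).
Standard form: ωn²/(s²+2ζωn·s+ωn²) gives ωn=1, ζ=0.7.
Underdamped (ζ = 0.7 < 1)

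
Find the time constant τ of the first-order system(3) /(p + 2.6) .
First-order system: τ = -1/pole. Pole = -2.6. τ = -1/(-2.6) = 0.3846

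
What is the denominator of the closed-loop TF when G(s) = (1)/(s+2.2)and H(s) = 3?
Characteristic poly = G_den * H_den + G_num * H_num = (s + 2.2) + (3) = s + 5.2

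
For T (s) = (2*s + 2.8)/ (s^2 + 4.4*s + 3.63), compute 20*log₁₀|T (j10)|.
Substitute s = j*10: T(j10) = 0.0543664 - 0.182711j.
|T(j10)| = sqrt(Re² + Im²) = 0.1906.
20*log₁₀(0.1906) = -14.40 dB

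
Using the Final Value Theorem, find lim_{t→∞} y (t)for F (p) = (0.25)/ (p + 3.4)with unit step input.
FVT: lim_{t→∞} y(t) = lim_{p→0} p*Y(p) where Y(p) = F(p)/p.
= lim_{p→0} F(p) = F(0) = num(0)/den(0) = 0.25/3.4 = 0.07353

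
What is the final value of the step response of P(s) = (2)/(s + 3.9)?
FVT: lim_{t→∞} y(t) = lim_{s→0} s*Y(s) where Y(s) = P(s)/s.
= lim_{s→0} P(s) = P(0) = num(0)/den(0) = 2/3.9 = 0.5128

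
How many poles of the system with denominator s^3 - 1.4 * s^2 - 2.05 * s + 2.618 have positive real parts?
s^3 - 1.4*s^2 - 2.05*s + 2.618 = (s - 1.1)(s - 1.7)(s + 1.4). Poles: -1.4, 1.1, 1.7. RHP poles (Re>0): 2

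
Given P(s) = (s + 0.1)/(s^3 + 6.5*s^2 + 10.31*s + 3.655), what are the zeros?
Set numerator = 0: s + 0.1 = 0 → Zeros: -0.1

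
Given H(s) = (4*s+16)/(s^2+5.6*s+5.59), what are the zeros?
Set numerator = 0: 4*s + 16 = 0 → Zeros: -4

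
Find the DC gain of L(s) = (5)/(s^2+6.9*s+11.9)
DC gain = L(0) = num(0)/den(0) = 5/11.9 = 0.4202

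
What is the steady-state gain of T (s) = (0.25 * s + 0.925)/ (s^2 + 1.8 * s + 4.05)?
DC gain = T(0) = num(0)/den(0) = 0.925/4.05 = 0.2284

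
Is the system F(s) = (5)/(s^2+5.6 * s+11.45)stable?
Denominator: s^2 + 5.6*s + 11.45. Poles: -2.8 + 1.9j, -2.8 - 1.9j. All Re(p)<0: Yes (stable)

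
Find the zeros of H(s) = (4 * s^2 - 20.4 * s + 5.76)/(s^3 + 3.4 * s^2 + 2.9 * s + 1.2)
Set numerator = 0: 4*s^2 - 20.4*s + 5.76 = 4*(s - 0.3)(s - 4.8) = 0 → Zeros: 0.3, 4.8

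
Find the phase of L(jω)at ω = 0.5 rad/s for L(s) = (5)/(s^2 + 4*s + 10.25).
Substitute s = j*0.5: L(j0.5) = 0.480769 - 0.0961538j.
∠L(j0.5) = atan2(Im, Re) = atan2(-0.0961538, 0.480769) = -11.31°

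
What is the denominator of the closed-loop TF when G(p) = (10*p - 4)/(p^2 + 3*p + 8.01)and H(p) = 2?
Characteristic poly = G_den * H_den + G_num * H_num = (p^2 + 3*p + 8.01) + (20*p - 8) = p^2 + 23*p + 0.01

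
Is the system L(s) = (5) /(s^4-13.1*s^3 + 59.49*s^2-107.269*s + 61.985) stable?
Denominator: s^4 - 13.1*s^3 + 59.49*s^2 - 107.269*s + 61.985 = (s - 1.1)(s - 4.6)(s - 4.9)(s - 2.5). Poles: 1.1, 2.5, 4.6, 4.9. All Re(p)<0: No (unstable)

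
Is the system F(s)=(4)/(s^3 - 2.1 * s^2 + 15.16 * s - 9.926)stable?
Denominator: s^3 - 2.1*s^2 + 15.16*s - 9.926 = (s - 0.7)(s^2 - 1.4*s + 14.18). Poles: 0.7, 0.7 + 3.7j, 0.7 - 3.7j. All Re(p)<0: No (unstable)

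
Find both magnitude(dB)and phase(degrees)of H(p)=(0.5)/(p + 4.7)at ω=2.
Substitute p = j*2: H(j2) = 0.0900728 - 0.0383289j.
|H| = 20*log₁₀(sqrt(Re²+Im²)) = -20.19 dB.
∠H = atan2(Im, Re) = -23.05°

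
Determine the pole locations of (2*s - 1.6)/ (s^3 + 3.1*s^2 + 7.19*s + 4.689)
Set denominator = 0: s^3 + 3.1*s^2 + 7.19*s + 4.689 = (s + 0.9)(s^2 + 2.2*s + 5.21) = 0 → Poles: -0.9, -1.1 + 2j, -1.1 - 2j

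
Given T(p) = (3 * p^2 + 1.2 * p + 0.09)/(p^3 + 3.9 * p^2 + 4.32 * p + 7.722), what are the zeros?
Set numerator = 0: 3*p^2 + 1.2*p + 0.09 = 3*(p + 0.3)(p + 0.1) = 0 → Zeros: -0.1, -0.3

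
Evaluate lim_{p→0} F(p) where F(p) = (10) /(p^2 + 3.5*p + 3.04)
DC gain = F(0) = num(0)/den(0) = 10/3.04 = 3.289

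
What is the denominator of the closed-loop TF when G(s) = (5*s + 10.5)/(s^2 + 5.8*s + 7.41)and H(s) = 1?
Characteristic poly = G_den * H_den + G_num * H_num = (s^2 + 5.8*s + 7.41) + (5*s + 10.5) = s^2 + 10.8*s + 17.91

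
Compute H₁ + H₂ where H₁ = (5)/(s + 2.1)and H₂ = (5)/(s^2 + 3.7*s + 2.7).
Parallel: H = H₁ + H₂ = (n₁·d₂ + n₂·d₁)/(d₁·d₂).
n₁·d₂ = 5*s^2 + 18.5*s + 13.5. n₂·d₁ = 5*s + 10.5. Sum = 5*s^2 + 23.5*s + 24. d₁·d₂ = s^3 + 5.8*s^2 + 10.47*s + 5.67.
H(s) = (5*s^2 + 23.5*s + 24)/(s^3 + 5.8*s^2 + 10.47*s + 5.67)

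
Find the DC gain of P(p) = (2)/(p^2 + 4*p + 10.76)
DC gain = P(0) = num(0)/den(0) = 2/10.76 = 0.1859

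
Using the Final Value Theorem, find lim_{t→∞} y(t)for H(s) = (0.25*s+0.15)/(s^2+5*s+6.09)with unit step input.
FVT: lim_{t→∞} y(t) = lim_{s→0} s*Y(s) where Y(s) = H(s)/s.
= lim_{s→0} H(s) = H(0) = num(0)/den(0) = 0.15/6.09 = 0.02463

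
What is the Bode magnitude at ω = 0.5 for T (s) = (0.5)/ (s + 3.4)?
Substitute s = j*0.5: T(j0.5) = 0.143946 - 0.0211685j.
|T(j0.5)| = sqrt(Re² + Im²) = 0.1455.
20*log₁₀(0.1455) = -16.74 dB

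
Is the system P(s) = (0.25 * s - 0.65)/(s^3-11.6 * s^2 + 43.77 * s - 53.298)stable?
Denominator: s^3 - 11.6*s^2 + 43.77*s - 53.298 = (s - 4.7)(s - 2.7)(s - 4.2). Poles: 2.7, 4.2, 4.7. All Re(p)<0: No (unstable)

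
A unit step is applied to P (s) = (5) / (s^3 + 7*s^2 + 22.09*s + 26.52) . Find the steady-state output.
FVT: lim_{t→∞} y(t) = lim_{s→0} s*Y(s) where Y(s) = P(s)/s.
= lim_{s→0} P(s) = P(0) = num(0)/den(0) = 5/26.52 = 0.1885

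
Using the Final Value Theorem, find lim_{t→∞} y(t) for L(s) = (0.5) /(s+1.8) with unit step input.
FVT: lim_{t→∞} y(t) = lim_{s→0} s*Y(s) where Y(s) = L(s)/s.
= lim_{s→0} L(s) = L(0) = num(0)/den(0) = 0.5/1.8 = 0.2778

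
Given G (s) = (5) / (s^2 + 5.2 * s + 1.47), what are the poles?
Set denominator = 0: s^2 + 5.2*s + 1.47 = (s + 4.9)(s + 0.3) = 0 → Poles: -0.3, -4.9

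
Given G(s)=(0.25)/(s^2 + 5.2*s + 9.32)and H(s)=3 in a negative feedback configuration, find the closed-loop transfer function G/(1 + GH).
Closed-loop T = G/(1+GH).
Numerator: G_num * H_den = 0.25.
Denominator: G_den * H_den + G_num * H_num = (s^2 + 5.2*s + 9.32) + (0.75) = s^2 + 5.2*s + 10.07.
T(s) = (0.25)/(s^2 + 5.2*s + 10.07)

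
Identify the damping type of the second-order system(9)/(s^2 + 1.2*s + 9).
Standard form: ωn²/(s²+2ζωn·s+ωn²) gives ωn=3, ζ=0.2.
Underdamped (ζ = 0.2 < 1)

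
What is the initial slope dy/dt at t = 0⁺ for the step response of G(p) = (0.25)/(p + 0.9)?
IVT: y'(0⁺) = lim_{p→∞} p²·Y(p) = lim_{p→∞} p·G(p).
deg(num) = 0, deg(den) = 1, relative degree = 1, so p·G(p) → (leading num)/(leading den) = 0.25/1 = 0.25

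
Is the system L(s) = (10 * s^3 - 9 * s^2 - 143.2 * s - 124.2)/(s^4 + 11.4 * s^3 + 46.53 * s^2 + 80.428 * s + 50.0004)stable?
Denominator: s^4 + 11.4*s^3 + 46.53*s^2 + 80.428*s + 50.0004 = (s + 3.4)(s + 1.9)(s + 4.3)(s + 1.8). Poles: -1.8, -1.9, -3.4, -4.3. All Re(p)<0: Yes (stable)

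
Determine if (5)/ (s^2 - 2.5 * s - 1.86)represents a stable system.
Denominator: s^2 - 2.5*s - 1.86 = (s - 3.1)(s + 0.6). Poles: -0.6, 3.1. All Re(p)<0: No (unstable)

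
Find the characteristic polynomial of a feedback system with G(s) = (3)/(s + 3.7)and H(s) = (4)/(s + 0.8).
Characteristic poly = G_den * H_den + G_num * H_num = (s^2 + 4.5*s + 2.96) + (12) = s^2 + 4.5*s + 14.96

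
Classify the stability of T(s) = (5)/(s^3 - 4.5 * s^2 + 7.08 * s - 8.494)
Denominator: s^3 - 4.5*s^2 + 7.08*s - 8.494 = (s - 3.1)(s^2 - 1.4*s + 2.74). Poles: 0.7 + 1.5j, 0.7 - 1.5j, 3.1. Unstable (3 pole(s) in RHP)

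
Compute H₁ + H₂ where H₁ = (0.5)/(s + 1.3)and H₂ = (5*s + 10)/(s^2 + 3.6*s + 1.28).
Parallel: H = H₁ + H₂ = (n₁·d₂ + n₂·d₁)/(d₁·d₂).
n₁·d₂ = 0.5*s^2 + 1.8*s + 0.64. n₂·d₁ = 5*s^2 + 16.5*s + 13. Sum = 5.5*s^2 + 18.3*s + 13.64. d₁·d₂ = s^3 + 4.9*s^2 + 5.96*s + 1.664.
H(s) = (5.5*s^2 + 18.3*s + 13.64)/(s^3 + 4.9*s^2 + 5.96*s + 1.664)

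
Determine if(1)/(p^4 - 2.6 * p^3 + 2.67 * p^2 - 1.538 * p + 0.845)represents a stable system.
Denominator: p^4 - 2.6*p^3 + 2.67*p^2 - 1.538*p + 0.845 = (p^2 - 2.4*p + 1.69)(p^2 - 0.2*p + 0.5). Poles: 0.1 + 0.7j, 0.1 - 0.7j, 1.2 + 0.5j, 1.2 - 0.5j. All Re(p)<0: No (unstable)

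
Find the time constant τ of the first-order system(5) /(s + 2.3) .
First-order system: τ = -1/pole. Pole = -2.3. τ = -1/(-2.3) = 0.4348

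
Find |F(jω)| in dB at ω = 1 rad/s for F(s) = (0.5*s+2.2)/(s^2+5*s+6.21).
Substitute s = j*1: F(j1) = 0.267758 - 0.160996j.
|F(j1)| = sqrt(Re² + Im²) = 0.3124.
20*log₁₀(0.3124) = -10.10 dB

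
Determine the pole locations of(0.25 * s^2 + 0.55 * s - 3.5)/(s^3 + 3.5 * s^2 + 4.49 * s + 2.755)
Set denominator = 0: s^3 + 3.5*s^2 + 4.49*s + 2.755 = (s + 1.9)(s^2 + 1.6*s + 1.45) = 0 → Poles: -0.8 + 0.9j, -0.8 - 0.9j, -1.9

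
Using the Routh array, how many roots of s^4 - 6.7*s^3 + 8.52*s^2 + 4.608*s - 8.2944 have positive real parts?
Routh array:
s^4: [1, 8.52, -8.2944]; s^3: [-6.7, 4.608]; s^2: [9.20776, -8.2944]; s^1: [-1.4274]; s^0: [-8.2944]
First column: [1, -6.7, 9.20776, -1.4274, -8.2944]. Sign changes = RHP roots = 3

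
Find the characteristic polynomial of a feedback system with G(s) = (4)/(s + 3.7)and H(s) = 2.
Characteristic poly = G_den * H_den + G_num * H_num = (s + 3.7) + (8) = s + 11.7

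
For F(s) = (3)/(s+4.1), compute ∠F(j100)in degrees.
Substitute s = j*100: F(j100) = 0.00122794 - 0.0299497j.
∠F(j100) = atan2(Im, Re) = atan2(-0.0299497, 0.00122794) = -87.65°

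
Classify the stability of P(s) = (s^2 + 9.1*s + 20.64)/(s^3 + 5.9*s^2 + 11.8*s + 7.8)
Denominator: s^3 + 5.9*s^2 + 11.8*s + 7.8 = (s + 1.5)(s^2 + 4.4*s + 5.2). Poles: -1.5, -2.2 + 0.6j, -2.2 - 0.6j. Stable (all poles in LHP)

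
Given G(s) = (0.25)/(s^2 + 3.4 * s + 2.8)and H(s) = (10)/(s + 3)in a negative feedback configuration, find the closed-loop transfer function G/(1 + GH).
Closed-loop T = G/(1+GH).
Numerator: G_num * H_den = 0.25*s + 0.75.
Denominator: G_den * H_den + G_num * H_num = (s^3 + 6.4*s^2 + 13*s + 8.4) + (2.5) = s^3 + 6.4*s^2 + 13*s + 10.9.
T(s) = (0.25*s + 0.75)/(s^3 + 6.4*s^2 + 13*s + 10.9)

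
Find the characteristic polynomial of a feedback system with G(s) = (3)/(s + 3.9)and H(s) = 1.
Characteristic poly = G_den * H_den + G_num * H_num = (s + 3.9) + (3) = s + 6.9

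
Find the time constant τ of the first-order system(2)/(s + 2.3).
First-order system: τ = -1/pole. Pole = -2.3. τ = -1/(-2.3) = 0.4348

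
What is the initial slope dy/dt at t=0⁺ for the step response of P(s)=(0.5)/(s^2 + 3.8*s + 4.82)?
IVT: y'(0⁺) = lim_{s→∞} s²·Y(s) = lim_{s→∞} s·P(s).
deg(num) = 0, deg(den) = 2, relative degree = 2 ≥ 2, so s·P(s) → 0. Initial slope = 0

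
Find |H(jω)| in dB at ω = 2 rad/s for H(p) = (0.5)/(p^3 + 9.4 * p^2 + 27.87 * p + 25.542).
Substitute p = j*2: H(j2) = -0.0024867 - 0.00984532j.
|H(j2)| = sqrt(Re² + Im²) = 0.01015.
20*log₁₀(0.01015) = -39.87 dB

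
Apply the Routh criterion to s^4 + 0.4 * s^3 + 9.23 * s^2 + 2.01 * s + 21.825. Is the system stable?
Routh array:
s^4: [1, 9.23, 21.825]; s^3: [0.4, 2.01]; s^2: [4.205, 21.825]; s^1: [-0.0660999]; s^0: [21.825]
First column: [1, 0.4, 4.205, -0.0660999, 21.825]. Sign changes = 2.
No, unstable (2 RHP root(s))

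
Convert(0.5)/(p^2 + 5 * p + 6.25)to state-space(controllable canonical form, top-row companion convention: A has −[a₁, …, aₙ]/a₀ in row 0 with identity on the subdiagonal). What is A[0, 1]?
Reachable canonical form for den = p^2 + 5*p + 6.25: top row of A = -[a₁,a₂,...,aₙ]/a₀, ones on the subdiagonal, zeros elsewhere.
A = [[-5, -6.25], [1, 0]].
A[0,1] = -6.25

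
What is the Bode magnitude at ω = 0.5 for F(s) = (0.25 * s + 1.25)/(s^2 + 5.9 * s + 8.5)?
Substitute s = j*0.5: F(j0.5) = 0.139142 - 0.0346024j.
|F(j0.5)| = sqrt(Re² + Im²) = 0.1434.
20*log₁₀(0.1434) = -16.87 dB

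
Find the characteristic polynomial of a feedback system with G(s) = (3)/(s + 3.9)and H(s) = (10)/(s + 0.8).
Characteristic poly = G_den * H_den + G_num * H_num = (s^2 + 4.7*s + 3.12) + (30) = s^2 + 4.7*s + 33.12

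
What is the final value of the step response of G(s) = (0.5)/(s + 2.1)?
FVT: lim_{t→∞} y(t) = lim_{s→0} s*Y(s) where Y(s) = G(s)/s.
= lim_{s→0} G(s) = G(0) = num(0)/den(0) = 0.5/2.1 = 0.2381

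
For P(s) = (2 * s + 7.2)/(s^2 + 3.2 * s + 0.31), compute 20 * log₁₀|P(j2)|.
Substitute s = j*2: P(j2) = -0.0177367 - 1.11477j.
|P(j2)| = sqrt(Re² + Im²) = 1.115.
20*log₁₀(1.115) = 0.94 dB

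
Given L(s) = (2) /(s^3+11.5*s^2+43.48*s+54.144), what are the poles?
Set denominator = 0: s^3 + 11.5*s^2 + 43.48*s + 54.144 = (s + 3.6)(s + 3.2)(s + 4.7) = 0 → Poles: -3.2, -3.6, -4.7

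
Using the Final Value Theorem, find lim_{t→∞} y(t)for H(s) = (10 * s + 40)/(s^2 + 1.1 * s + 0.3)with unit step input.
FVT: lim_{t→∞} y(t) = lim_{s→0} s*Y(s) where Y(s) = H(s)/s.
= lim_{s→0} H(s) = H(0) = num(0)/den(0) = 40/0.3 = 133.3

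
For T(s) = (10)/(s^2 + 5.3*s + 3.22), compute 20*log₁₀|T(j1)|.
Substitute s = j*1: T(j1) = 0.672352 - 1.60517j.
|T(j1)| = sqrt(Re² + Im²) = 1.74.
20*log₁₀(1.74) = 4.81 dB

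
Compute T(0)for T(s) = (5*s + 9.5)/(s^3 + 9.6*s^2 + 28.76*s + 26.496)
DC gain = T(0) = num(0)/den(0) = 9.5/26.496 = 0.3585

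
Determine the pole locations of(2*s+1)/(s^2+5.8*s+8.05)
Set denominator = 0: s^2 + 5.8*s + 8.05 = (s + 3.5)(s + 2.3) = 0 → Poles: -2.3, -3.5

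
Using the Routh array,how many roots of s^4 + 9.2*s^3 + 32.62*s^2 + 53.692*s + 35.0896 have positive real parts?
Routh array:
s^4: [1, 32.62, 35.0896]; s^3: [9.2, 53.692]; s^2: [26.7839, 35.0896]; s^1: [41.6391]; s^0: [35.0896]
First column: [1, 9.2, 26.7839, 41.6391, 35.0896]. Sign changes = RHP roots = 0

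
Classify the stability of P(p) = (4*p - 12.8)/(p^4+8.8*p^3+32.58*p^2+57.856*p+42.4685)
Denominator: p^4 + 8.8*p^3 + 32.58*p^2 + 57.856*p + 42.4685 = (p^2 + 4.2*p + 5.41)(p^2 + 4.6*p + 7.85). Poles: -2.1 + 1j, -2.1 - 1j, -2.3 + 1.6j, -2.3 - 1.6j. Stable (all poles in LHP)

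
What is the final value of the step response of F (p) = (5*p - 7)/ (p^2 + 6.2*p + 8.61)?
FVT: lim_{t→∞} y(t) = lim_{p→0} p*Y(p) where Y(p) = F(p)/p.
= lim_{p→0} F(p) = F(0) = num(0)/den(0) = -7/8.61 = -0.813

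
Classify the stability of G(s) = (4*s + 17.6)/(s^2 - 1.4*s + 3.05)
Denominator: s^2 - 1.4*s + 3.05. Poles: 0.7 + 1.6j, 0.7 - 1.6j. Unstable (2 pole(s) in RHP)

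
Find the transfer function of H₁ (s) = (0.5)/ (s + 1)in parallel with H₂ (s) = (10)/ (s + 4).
Parallel: H = H₁ + H₂ = (n₁·d₂ + n₂·d₁)/(d₁·d₂).
n₁·d₂ = 0.5*s + 2. n₂·d₁ = 10*s + 10. Sum = 10.5*s + 12. d₁·d₂ = s^2 + 5*s + 4.
H(s) = (10.5*s + 12)/(s^2 + 5*s + 4)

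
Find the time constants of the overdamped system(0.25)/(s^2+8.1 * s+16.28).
Overdamped: real poles at -3.7, -4.4. τ = -1/pole → τ₁ = 0.2703, τ₂ = 0.2273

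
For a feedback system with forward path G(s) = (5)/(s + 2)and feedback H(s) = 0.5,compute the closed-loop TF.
Closed-loop T = G/(1+GH).
Numerator: G_num * H_den = 5.
Denominator: G_den * H_den + G_num * H_num = (s + 2) + (2.5) = s + 4.5.
T(s) = (5)/(s + 4.5)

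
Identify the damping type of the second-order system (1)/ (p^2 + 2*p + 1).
Standard form: ωn²/(p²+2ζωn·p+ωn²) gives ωn=1, ζ=1.
Critically damped (ζ = 1)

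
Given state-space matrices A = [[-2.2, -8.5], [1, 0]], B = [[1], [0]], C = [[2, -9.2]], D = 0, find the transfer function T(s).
T(s) = C(sI - A)⁻¹B + D.
Characteristic polynomial det(sI - A) = s^2 + 2.2*s + 8.5.
Numerator from C·adj(sI-A)·B + D·det(sI-A) = 2*s - 9.2.
T(s) = (2*s - 9.2)/(s^2 + 2.2*s + 8.5)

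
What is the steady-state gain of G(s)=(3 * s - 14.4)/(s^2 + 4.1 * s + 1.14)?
DC gain = G(0) = num(0)/den(0) = -14.4/1.14 = -12.63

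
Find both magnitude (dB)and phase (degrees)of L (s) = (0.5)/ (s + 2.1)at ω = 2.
Substitute s = j*2: L(j2) = 0.124851 - 0.118906j.
|L| = 20*log₁₀(sqrt(Re²+Im²)) = -15.27 dB.
∠L = atan2(Im, Re) = -43.60°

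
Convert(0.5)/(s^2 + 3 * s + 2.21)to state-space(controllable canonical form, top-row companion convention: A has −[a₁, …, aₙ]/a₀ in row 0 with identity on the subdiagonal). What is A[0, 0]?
Reachable canonical form for den = s^2 + 3*s + 2.21: top row of A = -[a₁,a₂,...,aₙ]/a₀, ones on the subdiagonal, zeros elsewhere.
A = [[-3, -2.21], [1, 0]].
A[0,0] = -3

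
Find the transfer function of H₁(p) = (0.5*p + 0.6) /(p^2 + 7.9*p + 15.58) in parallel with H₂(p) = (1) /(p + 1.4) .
Parallel: H = H₁ + H₂ = (n₁·d₂ + n₂·d₁)/(d₁·d₂).
n₁·d₂ = 0.5*p^2 + 1.3*p + 0.84. n₂·d₁ = p^2 + 7.9*p + 15.58. Sum = 1.5*p^2 + 9.2*p + 16.42. d₁·d₂ = p^3 + 9.3*p^2 + 26.64*p + 21.812.
H(p) = (1.5*p^2 + 9.2*p + 16.42)/(p^3 + 9.3*p^2 + 26.64*p + 21.812)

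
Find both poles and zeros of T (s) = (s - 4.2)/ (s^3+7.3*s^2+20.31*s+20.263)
Set denominator = 0: s^3 + 7.3*s^2 + 20.31*s + 20.263 = (s + 2.3)(s^2 + 5*s + 8.81) = 0 → Poles: -2.3, -2.5 + 1.6j, -2.5 - 1.6j
Set numerator = 0: s - 4.2 = 0 → Zeros: 4.2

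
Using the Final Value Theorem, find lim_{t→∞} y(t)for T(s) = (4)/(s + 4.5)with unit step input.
FVT: lim_{t→∞} y(t) = lim_{s→0} s*Y(s) where Y(s) = T(s)/s.
= lim_{s→0} T(s) = T(0) = num(0)/den(0) = 4/4.5 = 0.8889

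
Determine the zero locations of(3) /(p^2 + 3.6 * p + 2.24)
Numerator is a nonzero constant (3) → Zeros: none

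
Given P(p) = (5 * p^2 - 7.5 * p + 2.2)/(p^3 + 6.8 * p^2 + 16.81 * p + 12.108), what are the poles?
Set denominator = 0: p^3 + 6.8*p^2 + 16.81*p + 12.108 = (p + 1.2)(p^2 + 5.6*p + 10.09) = 0 → Poles: -1.2, -2.8 + 1.5j, -2.8 - 1.5j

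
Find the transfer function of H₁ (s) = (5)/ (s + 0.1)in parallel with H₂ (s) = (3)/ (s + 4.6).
Parallel: H = H₁ + H₂ = (n₁·d₂ + n₂·d₁)/(d₁·d₂).
n₁·d₂ = 5*s + 23. n₂·d₁ = 3*s + 0.3. Sum = 8*s + 23.3. d₁·d₂ = s^2 + 4.7*s + 0.46.
H(s) = (8*s + 23.3)/(s^2 + 4.7*s + 0.46)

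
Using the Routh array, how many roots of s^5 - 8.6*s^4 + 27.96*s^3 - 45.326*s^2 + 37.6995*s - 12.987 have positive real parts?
Routh array:
s^5: [1, 27.96, 37.6995]; s^4: [-8.6, -45.326, -12.987]; s^3: [22.6895, 36.1894]; s^2: [-31.6092, -12.987]; s^1: [26.8671]; s^0: [-12.987]
First column: [1, -8.6, 22.6895, -31.6092, 26.8671, -12.987]. Sign changes = RHP roots = 5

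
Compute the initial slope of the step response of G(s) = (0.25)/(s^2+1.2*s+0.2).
IVT: y'(0⁺) = lim_{s→∞} s²·Y(s) = lim_{s→∞} s·G(s).
deg(num) = 0, deg(den) = 2, relative degree = 2 ≥ 2, so s·G(s) → 0. Initial slope = 0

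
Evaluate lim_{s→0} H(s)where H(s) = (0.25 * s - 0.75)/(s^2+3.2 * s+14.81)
DC gain = H(0) = num(0)/den(0) = -0.75/14.81 = -0.05064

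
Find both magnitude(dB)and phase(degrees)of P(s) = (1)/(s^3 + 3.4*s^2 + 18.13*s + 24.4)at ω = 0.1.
Substitute s = j*0.1: P(j0.1) = 0.0408151 - 0.00303525j.
|P| = 20*log₁₀(sqrt(Re²+Im²)) = -27.76 dB.
∠P = atan2(Im, Re) = -4.25°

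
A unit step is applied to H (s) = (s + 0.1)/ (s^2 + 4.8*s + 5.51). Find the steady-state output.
FVT: lim_{t→∞} y(t) = lim_{s→0} s*Y(s) where Y(s) = H(s)/s.
= lim_{s→0} H(s) = H(0) = num(0)/den(0) = 0.1/5.51 = 0.01815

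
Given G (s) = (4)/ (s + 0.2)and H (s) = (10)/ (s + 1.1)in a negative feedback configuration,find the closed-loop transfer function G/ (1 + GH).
Closed-loop T = G/(1+GH).
Numerator: G_num * H_den = 4*s + 4.4.
Denominator: G_den * H_den + G_num * H_num = (s^2 + 1.3*s + 0.22) + (40) = s^2 + 1.3*s + 40.22.
T(s) = (4*s + 4.4)/(s^2 + 1.3*s + 40.22)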